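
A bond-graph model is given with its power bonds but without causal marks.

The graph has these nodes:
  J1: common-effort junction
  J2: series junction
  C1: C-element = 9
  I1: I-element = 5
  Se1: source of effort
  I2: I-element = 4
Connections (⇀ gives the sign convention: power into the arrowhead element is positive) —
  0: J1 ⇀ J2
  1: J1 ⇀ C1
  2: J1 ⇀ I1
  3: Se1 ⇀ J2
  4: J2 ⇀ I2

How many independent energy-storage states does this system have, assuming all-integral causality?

#3 |J2  (Se1 (Se) sets effort on bond)
#1 |J1  (C1 outputs effort q/C1)
#0 |J2  (common-e at J1 fixed by 1)
#2 |I1  (0-jn J1 has e-setter on 1)
#4 |I2  (closing 1-jn rule on J2)

3  (C1, I1, I2 all integral)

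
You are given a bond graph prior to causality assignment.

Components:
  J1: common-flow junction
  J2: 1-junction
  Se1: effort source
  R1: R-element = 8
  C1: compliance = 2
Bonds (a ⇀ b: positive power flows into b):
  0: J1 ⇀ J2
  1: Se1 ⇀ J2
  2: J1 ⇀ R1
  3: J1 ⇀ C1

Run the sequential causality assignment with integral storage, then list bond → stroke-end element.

#1 |J2  (Se1 (Se) sets effort on bond)
#0 |J1  (J2: last free bond brings flow in)
#3 |J1  (C1 outputs effort q/C1)
#2 |R1  (J1: last free bond brings flow in)

#0 stroke→J1
#1 stroke→J2
#2 stroke→R1
#3 stroke→J1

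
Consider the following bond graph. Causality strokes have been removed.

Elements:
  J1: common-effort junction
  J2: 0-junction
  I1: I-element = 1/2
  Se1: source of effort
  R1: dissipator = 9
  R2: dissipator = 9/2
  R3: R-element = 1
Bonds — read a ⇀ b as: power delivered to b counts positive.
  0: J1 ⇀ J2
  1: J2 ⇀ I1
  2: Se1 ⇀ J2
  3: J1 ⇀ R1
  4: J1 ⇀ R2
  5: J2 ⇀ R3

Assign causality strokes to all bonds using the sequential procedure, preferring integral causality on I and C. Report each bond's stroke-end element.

β0 stroke at J1
β1 stroke at I1
β2 stroke at J2
β3 stroke at R1
β4 stroke at R2
β5 stroke at R3

bond 2 |J2  (Se1: effort source, stroke at far end)
bond 0 |J1  (common-e at J2 fixed by 2)
bond 1 |I1  (common-e at J2 fixed by 2)
bond 5 |R3  (0-jn J2 has e-setter on 2)
bond 3 |R1  (J1 effort already set via bond 0)
bond 4 |R2  (J1 effort already set via bond 0)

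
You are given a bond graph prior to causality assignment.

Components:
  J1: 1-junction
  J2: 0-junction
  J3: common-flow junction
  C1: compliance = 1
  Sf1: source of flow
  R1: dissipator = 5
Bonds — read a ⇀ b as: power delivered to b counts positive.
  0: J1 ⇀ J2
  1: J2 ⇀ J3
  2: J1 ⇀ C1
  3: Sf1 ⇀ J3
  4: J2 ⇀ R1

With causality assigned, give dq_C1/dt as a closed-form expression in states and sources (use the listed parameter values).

b3 stroke at Sf1  (Sf1 (Sf) sets flow on bond)
b1 stroke at J3  (J3 flow already set via bond 3)
b2 stroke at J1  (prefer integral on C1)
b0 stroke at J2  (closing 1-jn rule on J1)
b4 stroke at R1  (J2 effort already set via bond 0)

dq_C1/dt = F_Sf1 - q_C1/5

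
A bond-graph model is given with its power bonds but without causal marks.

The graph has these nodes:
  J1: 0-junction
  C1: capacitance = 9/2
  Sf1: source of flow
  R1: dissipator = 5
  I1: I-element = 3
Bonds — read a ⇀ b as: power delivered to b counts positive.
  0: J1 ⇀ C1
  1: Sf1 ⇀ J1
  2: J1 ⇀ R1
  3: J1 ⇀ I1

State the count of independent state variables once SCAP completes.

#1 |Sf1  (Sf1 fixes flow; stroke at Sf1)
#0 |J1  (C1 integral (e out))
#2 |R1  (J1: bond 0 brought effort, rest push out)
#3 |I1  (J1: bond 0 brought effort, rest push out)

2  (C1, I1 all integral)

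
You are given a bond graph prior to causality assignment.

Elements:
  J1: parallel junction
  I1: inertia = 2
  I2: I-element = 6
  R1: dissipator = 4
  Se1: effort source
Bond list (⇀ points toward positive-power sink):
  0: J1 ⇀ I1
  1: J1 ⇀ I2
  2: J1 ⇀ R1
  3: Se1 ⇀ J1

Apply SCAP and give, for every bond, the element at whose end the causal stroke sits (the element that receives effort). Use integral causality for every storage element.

β0 stroke→I1
β1 stroke→I2
β2 stroke→R1
β3 stroke→J1

#3 stroke at J1  (Se1 fixes effort; stroke away)
#0 stroke at I1  (common-e at J1 fixed by 3)
#1 stroke at I2  (J1 effort already set via bond 3)
#2 stroke at R1  (common-e at J1 fixed by 3)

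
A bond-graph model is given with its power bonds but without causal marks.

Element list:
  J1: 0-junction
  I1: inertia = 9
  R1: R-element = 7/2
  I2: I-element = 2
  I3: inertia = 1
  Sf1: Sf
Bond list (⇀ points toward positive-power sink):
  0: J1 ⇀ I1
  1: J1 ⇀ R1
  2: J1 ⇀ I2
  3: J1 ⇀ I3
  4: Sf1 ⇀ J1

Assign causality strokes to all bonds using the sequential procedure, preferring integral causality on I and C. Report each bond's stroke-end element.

b4 →Sf1  (Sf1: flow source, stroke at near end)
b0 →I1  (I1: I, integral causality)
b2 →I2  (I2: I, integral causality)
b3 →I3  (I3 integral (f out))
b1 →J1  (only one effort-in slot at J1)

bond 0 stroke→I1
bond 1 stroke→J1
bond 2 stroke→I2
bond 3 stroke→I3
bond 4 stroke→Sf1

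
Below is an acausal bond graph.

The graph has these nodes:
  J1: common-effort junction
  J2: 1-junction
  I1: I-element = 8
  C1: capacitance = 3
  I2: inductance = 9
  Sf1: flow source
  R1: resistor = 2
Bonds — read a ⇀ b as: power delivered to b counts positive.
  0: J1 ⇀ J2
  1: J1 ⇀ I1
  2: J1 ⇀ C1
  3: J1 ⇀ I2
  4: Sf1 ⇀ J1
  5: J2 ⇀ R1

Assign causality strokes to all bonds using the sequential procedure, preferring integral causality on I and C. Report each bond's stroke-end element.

β4 |Sf1  (Sf1 (Sf) sets flow on bond)
β1 |I1  (I1: I, integral causality)
β2 |J1  (C1 outputs effort q/C1)
β0 |J2  (J1: bond 2 brought effort, rest push out)
β3 |I2  (common-e at J1 fixed by 2)
β5 |R1  (only one flow-in slot at J2)

β0 |J2
β1 |I1
β2 |J1
β3 |I2
β4 |Sf1
β5 |R1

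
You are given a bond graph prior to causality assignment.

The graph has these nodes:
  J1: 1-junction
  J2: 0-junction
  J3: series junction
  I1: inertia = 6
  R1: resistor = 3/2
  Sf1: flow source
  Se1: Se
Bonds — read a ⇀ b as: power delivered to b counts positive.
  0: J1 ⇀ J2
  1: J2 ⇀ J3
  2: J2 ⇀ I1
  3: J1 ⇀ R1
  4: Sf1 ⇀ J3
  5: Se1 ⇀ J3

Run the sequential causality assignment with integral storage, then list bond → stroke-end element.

#0 →J2
#1 →J3
#2 →I1
#3 →J1
#4 →Sf1
#5 →J3

bond 4 |Sf1  (Sf1: flow source, stroke at near end)
bond 5 |J3  (Se1 (Se) sets effort on bond)
bond 1 |J3  (J3 flow already set via bond 4)
bond 2 |I1  (I1: I, integral causality)
bond 0 |J2  (J2 needs exactly one e-in)
bond 3 |J1  (1-jn J1 has f-setter on 0)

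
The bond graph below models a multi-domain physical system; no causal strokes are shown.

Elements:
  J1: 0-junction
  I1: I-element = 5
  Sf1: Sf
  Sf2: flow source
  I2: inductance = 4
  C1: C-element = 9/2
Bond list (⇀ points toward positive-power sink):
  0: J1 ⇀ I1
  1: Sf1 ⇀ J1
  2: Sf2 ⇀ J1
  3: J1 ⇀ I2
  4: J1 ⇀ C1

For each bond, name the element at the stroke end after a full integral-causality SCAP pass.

b1 →Sf1  (Sf1: flow source, stroke at near end)
b2 →Sf2  (Sf2 (Sf) sets flow on bond)
b0 →I1  (I1 integral (f out))
b3 →I2  (I2 integral (f out))
b4 →J1  (J1 needs exactly one e-in)

bond 0 →I1
bond 1 →Sf1
bond 2 →Sf2
bond 3 →I2
bond 4 →J1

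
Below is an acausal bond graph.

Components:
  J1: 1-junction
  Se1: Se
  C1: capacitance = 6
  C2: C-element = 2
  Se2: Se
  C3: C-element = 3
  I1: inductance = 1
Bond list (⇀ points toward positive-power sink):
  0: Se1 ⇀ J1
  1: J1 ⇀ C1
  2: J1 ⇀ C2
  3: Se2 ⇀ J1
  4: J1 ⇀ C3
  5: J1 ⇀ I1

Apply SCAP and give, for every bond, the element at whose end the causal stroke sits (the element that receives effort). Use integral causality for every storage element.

#0 stroke at J1  (Se1 fixes effort; stroke away)
#3 stroke at J1  (Se2 fixes effort; stroke away)
#1 stroke at J1  (C1 outputs effort q/C1)
#2 stroke at J1  (C2 outputs effort q/C2)
#4 stroke at J1  (C3 integral (e out))
#5 stroke at I1  (closing 1-jn rule on J1)

β0 |J1
β1 |J1
β2 |J1
β3 |J1
β4 |J1
β5 |I1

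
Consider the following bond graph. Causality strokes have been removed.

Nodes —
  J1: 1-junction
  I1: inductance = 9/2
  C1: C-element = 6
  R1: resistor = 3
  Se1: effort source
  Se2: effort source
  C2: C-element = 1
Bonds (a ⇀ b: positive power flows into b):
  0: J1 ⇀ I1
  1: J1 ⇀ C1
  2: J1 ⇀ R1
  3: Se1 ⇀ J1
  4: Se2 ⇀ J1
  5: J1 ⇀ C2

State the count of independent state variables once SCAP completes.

3  (C1, C2, I1 all integral)

bond 3 |J1  (Se1 (Se) sets effort on bond)
bond 4 |J1  (Se2 (Se) sets effort on bond)
bond 0 |I1  (I1 integral (f out))
bond 1 |J1  (J1: bond 0 brought flow, rest push out)
bond 2 |J1  (J1 flow already set via bond 0)
bond 5 |J1  (J1 flow already set via bond 0)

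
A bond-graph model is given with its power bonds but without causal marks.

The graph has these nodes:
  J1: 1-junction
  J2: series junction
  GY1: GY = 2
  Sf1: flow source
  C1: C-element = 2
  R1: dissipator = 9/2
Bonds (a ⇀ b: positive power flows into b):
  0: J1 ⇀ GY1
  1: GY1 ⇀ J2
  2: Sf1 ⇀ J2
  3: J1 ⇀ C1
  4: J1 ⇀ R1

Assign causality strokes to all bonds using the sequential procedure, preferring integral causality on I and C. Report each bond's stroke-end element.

#0 →J1
#1 →J2
#2 →Sf1
#3 →J1
#4 →R1

bond 2 |Sf1  (Sf1 (Sf) sets flow on bond)
bond 1 |J2  (common-f at J2 fixed by 2)
bond 0 |J1  (GY GY1: same side as bond 1)
bond 3 |J1  (C1 integral (e out))
bond 4 |R1  (J1 needs exactly one f-in)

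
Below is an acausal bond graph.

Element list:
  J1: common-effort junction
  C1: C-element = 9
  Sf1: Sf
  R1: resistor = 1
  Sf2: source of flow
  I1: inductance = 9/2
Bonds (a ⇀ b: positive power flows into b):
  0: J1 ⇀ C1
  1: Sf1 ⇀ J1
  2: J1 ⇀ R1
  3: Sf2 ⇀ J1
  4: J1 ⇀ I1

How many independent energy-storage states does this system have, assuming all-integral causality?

2  (C1, I1 all integral)

β1 stroke at Sf1  (Sf1: flow source, stroke at near end)
β3 stroke at Sf2  (Sf2 (Sf) sets flow on bond)
β0 stroke at J1  (prefer integral on C1)
β2 stroke at R1  (J1 effort already set via bond 0)
β4 stroke at I1  (J1: bond 0 brought effort, rest push out)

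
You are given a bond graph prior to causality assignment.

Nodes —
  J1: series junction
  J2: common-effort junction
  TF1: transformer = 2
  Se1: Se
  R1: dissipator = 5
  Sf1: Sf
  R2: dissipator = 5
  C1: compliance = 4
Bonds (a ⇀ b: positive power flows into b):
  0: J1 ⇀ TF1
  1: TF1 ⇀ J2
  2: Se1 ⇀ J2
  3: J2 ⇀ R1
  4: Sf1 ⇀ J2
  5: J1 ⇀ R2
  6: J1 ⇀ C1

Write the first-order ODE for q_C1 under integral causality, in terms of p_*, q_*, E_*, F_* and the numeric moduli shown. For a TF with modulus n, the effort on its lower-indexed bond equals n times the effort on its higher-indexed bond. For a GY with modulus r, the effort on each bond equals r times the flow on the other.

β2 →J2  (Se1: effort source, stroke at far end)
β4 →Sf1  (Sf1 fixes flow; stroke at Sf1)
β1 →TF1  (J2: bond 2 brought effort, rest push out)
β3 →R1  (0-jn J2 has e-setter on 2)
β0 →J1  (through TF1, causality passes straight; one stroke at TF1)
β6 →J1  (C1 integral (e out))
β5 →R2  (closing 1-jn rule on J1)

dq_C1/dt = -2*E_Se1/5 - q_C1/20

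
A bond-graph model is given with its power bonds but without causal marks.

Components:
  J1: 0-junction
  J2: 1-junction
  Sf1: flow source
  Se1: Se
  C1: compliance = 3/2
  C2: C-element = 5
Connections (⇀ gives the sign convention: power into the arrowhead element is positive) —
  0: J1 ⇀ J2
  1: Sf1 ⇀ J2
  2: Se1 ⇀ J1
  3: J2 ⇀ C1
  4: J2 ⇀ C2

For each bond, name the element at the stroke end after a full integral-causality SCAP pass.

β1 →Sf1  (Sf1 (Sf) sets flow on bond)
β2 →J1  (Se1 (Se) sets effort on bond)
β0 →J2  (common-e at J1 fixed by 2)
β3 →J2  (J2 flow already set via bond 1)
β4 →J2  (J2: bond 1 brought flow, rest push out)

bond 0 →J2
bond 1 →Sf1
bond 2 →J1
bond 3 →J2
bond 4 →J2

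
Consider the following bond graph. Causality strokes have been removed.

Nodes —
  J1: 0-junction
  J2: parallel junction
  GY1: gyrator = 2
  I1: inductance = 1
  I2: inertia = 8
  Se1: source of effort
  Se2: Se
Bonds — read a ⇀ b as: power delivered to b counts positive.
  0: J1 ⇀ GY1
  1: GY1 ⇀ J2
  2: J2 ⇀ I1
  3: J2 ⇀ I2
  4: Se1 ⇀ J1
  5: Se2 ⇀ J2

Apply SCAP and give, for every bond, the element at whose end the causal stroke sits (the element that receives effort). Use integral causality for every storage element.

b0 |GY1
b1 |GY1
b2 |I1
b3 |I2
b4 |J1
b5 |J2

b4 stroke→J1  (source Se1 imposes e)
b5 stroke→J2  (Se2: effort source, stroke at far end)
b0 stroke→GY1  (common-e at J1 fixed by 4)
b1 stroke→GY1  (J2: bond 5 brought effort, rest push out)
b2 stroke→I1  (0-jn J2 has e-setter on 5)
b3 stroke→I2  (J2 effort already set via bond 5)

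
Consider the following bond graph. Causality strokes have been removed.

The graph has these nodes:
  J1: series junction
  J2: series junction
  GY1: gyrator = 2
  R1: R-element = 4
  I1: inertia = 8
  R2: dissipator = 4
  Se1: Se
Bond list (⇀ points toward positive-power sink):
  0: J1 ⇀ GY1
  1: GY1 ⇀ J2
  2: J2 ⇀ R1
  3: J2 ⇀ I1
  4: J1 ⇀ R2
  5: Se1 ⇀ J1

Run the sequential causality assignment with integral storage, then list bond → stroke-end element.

b5 stroke→J1  (Se1 fixes effort; stroke away)
b3 stroke→I1  (I1 outputs flow p/I1)
b1 stroke→J2  (J2 flow already set via bond 3)
b2 stroke→J2  (J2 flow already set via bond 3)
b0 stroke→J1  (GY1: gyrator matches bond 1)
b4 stroke→R2  (J1: last free bond brings flow in)

#0 |J1
#1 |J2
#2 |J2
#3 |I1
#4 |R2
#5 |J1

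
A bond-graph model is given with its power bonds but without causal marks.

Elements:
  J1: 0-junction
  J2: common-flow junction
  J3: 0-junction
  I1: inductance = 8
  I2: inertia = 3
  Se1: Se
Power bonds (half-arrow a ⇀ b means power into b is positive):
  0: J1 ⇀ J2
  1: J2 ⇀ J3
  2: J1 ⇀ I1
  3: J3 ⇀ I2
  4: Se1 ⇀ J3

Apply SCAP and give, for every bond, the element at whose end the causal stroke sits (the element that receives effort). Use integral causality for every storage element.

b4 stroke→J3  (Se1 fixes effort; stroke away)
b1 stroke→J2  (J3 effort already set via bond 4)
b3 stroke→I2  (common-e at J3 fixed by 4)
b0 stroke→J1  (closing 1-jn rule on J2)
b2 stroke→I1  (common-e at J1 fixed by 0)

bond 0 stroke→J1
bond 1 stroke→J2
bond 2 stroke→I1
bond 3 stroke→I2
bond 4 stroke→J3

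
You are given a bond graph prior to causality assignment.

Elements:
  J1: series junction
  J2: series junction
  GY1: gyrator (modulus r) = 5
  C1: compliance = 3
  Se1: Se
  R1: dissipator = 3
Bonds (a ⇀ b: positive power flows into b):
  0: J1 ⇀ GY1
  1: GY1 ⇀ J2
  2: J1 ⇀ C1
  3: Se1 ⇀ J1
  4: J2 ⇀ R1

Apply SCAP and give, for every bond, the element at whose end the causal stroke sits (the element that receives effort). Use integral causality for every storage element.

b0 stroke→GY1
b1 stroke→GY1
b2 stroke→J1
b3 stroke→J1
b4 stroke→J2

#3 stroke→J1  (Se1 (Se) sets effort on bond)
#2 stroke→J1  (C1 outputs effort q/C1)
#0 stroke→GY1  (J1: last free bond brings flow in)
#1 stroke→GY1  (through GY1, causality inverts; strokes same side of GY1)
#4 stroke→J2  (common-f at J2 fixed by 1)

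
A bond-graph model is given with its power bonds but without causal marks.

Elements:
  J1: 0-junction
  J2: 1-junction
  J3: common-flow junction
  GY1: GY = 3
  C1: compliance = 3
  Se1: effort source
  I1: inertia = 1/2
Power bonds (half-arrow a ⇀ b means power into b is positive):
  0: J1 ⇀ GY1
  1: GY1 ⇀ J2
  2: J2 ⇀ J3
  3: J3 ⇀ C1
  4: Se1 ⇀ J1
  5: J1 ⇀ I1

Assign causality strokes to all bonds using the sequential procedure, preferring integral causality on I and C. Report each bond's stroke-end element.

b0 →GY1
b1 →GY1
b2 →J2
b3 →J3
b4 →J1
b5 →I1

b4 stroke at J1  (Se1 (Se) sets effort on bond)
b0 stroke at GY1  (J1 effort already set via bond 4)
b5 stroke at I1  (0-jn J1 has e-setter on 4)
b1 stroke at GY1  (GY1: gyrator matches bond 0)
b2 stroke at J2  (1-jn J2 has f-setter on 1)
b3 stroke at J3  (J3: bond 2 brought flow, rest push out)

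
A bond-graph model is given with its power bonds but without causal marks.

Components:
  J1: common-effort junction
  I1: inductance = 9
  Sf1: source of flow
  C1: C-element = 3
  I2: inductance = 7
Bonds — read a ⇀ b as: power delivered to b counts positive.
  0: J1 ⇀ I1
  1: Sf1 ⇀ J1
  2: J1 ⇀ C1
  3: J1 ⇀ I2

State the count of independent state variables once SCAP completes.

bond 1 →Sf1  (Sf1 fixes flow; stroke at Sf1)
bond 0 →I1  (I1 outputs flow p/I1)
bond 2 →J1  (C1: C, integral causality)
bond 3 →I2  (common-e at J1 fixed by 2)

3  (C1, I1, I2 all integral)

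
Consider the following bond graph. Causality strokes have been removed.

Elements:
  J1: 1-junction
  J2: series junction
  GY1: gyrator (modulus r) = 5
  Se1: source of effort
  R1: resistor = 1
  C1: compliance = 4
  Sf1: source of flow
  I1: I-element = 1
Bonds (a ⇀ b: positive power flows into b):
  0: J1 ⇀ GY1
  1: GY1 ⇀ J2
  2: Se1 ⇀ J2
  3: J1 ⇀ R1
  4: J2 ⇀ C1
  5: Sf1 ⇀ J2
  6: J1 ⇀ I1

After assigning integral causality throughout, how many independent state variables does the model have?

2  (C1, I1 all integral)

#2 stroke→J2  (source Se1 imposes e)
#5 stroke→Sf1  (Sf1 fixes flow; stroke at Sf1)
#1 stroke→J2  (common-f at J2 fixed by 5)
#4 stroke→J2  (J2: bond 5 brought flow, rest push out)
#0 stroke→J1  (GY1 both-in/both-out from 1)
#6 stroke→I1  (prefer integral on I1)
#3 stroke→J1  (common-f at J1 fixed by 6)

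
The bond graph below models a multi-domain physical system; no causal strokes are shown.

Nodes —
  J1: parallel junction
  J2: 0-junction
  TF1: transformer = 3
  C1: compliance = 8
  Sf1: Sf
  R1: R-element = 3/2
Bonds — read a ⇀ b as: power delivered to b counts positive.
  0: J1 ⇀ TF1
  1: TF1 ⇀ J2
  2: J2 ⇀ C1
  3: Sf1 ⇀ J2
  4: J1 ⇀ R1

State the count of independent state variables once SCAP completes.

1  (C1 all integral)

β3 |Sf1  (Sf1: flow source, stroke at near end)
β2 |J2  (C1: C, integral causality)
β1 |TF1  (common-e at J2 fixed by 2)
β0 |J1  (TF TF1: opposite of bond 1)
β4 |R1  (J1 effort already set via bond 0)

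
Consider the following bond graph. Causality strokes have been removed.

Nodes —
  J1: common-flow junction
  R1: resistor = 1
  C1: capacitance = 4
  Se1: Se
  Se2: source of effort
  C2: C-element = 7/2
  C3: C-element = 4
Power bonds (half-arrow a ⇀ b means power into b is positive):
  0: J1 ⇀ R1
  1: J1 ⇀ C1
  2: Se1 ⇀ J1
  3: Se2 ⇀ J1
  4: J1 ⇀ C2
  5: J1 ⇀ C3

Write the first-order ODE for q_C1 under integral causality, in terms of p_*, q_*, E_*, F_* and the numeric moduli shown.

β2 stroke→J1  (source Se1 imposes e)
β3 stroke→J1  (Se2 fixes effort; stroke away)
β1 stroke→J1  (C1 integral (e out))
β4 stroke→J1  (C2: C, integral causality)
β5 stroke→J1  (C3 integral (e out))
β0 stroke→R1  (only one flow-in slot at J1)

dq_C1/dt = E_Se1 + E_Se2 - q_C1/4 - 2*q_C2/7 - q_C3/4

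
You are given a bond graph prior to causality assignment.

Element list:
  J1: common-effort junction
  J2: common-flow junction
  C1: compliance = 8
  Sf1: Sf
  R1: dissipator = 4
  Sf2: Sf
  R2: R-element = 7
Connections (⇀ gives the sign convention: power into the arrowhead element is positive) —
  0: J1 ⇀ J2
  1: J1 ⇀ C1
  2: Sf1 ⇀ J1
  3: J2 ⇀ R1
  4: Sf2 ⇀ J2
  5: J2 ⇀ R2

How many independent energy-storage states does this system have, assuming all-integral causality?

1  (C1 all integral)

b2 →Sf1  (Sf1 (Sf) sets flow on bond)
b4 →Sf2  (source Sf2 imposes f)
b0 →J2  (1-jn J2 has f-setter on 4)
b3 →J2  (J2: bond 4 brought flow, rest push out)
b5 →J2  (common-f at J2 fixed by 4)
b1 →J1  (only one effort-in slot at J1)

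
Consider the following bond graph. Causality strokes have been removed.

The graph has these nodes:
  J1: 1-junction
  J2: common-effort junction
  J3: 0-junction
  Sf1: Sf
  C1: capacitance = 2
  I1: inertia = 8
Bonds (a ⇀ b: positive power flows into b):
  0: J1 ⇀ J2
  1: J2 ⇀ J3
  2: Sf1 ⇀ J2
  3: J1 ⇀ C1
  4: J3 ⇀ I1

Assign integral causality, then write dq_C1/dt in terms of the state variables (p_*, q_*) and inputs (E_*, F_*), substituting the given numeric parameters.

bond 2 |Sf1  (Sf1 fixes flow; stroke at Sf1)
bond 3 |J1  (C1: C, integral causality)
bond 0 |J2  (J1: last free bond brings flow in)
bond 1 |J3  (0-jn J2 has e-setter on 0)
bond 4 |I1  (0-jn J3 has e-setter on 1)

dq_C1/dt = -F_Sf1 + p_I1/8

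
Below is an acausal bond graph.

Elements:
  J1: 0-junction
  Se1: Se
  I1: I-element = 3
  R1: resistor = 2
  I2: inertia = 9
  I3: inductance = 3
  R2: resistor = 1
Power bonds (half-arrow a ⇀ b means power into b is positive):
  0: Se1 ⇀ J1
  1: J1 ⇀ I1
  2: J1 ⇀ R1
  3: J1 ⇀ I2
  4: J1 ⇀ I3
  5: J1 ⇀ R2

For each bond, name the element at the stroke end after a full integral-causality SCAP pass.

β0 stroke→J1  (Se1: effort source, stroke at far end)
β1 stroke→I1  (0-jn J1 has e-setter on 0)
β2 stroke→R1  (J1: bond 0 brought effort, rest push out)
β3 stroke→I2  (J1 effort already set via bond 0)
β4 stroke→I3  (0-jn J1 has e-setter on 0)
β5 stroke→R2  (0-jn J1 has e-setter on 0)

bond 0 stroke at J1
bond 1 stroke at I1
bond 2 stroke at R1
bond 3 stroke at I2
bond 4 stroke at I3
bond 5 stroke at R2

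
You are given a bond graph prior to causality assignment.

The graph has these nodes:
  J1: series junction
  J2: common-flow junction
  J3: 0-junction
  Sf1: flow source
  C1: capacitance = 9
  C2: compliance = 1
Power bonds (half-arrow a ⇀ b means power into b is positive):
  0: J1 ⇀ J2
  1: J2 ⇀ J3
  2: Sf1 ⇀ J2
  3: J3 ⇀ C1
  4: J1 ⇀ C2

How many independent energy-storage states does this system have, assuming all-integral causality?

2  (C1, C2 all integral)

b2 stroke→Sf1  (Sf1 (Sf) sets flow on bond)
b0 stroke→J2  (J2: bond 2 brought flow, rest push out)
b1 stroke→J2  (1-jn J2 has f-setter on 2)
b3 stroke→J3  (closing 0-jn rule on J3)
b4 stroke→J1  (J1: bond 0 brought flow, rest push out)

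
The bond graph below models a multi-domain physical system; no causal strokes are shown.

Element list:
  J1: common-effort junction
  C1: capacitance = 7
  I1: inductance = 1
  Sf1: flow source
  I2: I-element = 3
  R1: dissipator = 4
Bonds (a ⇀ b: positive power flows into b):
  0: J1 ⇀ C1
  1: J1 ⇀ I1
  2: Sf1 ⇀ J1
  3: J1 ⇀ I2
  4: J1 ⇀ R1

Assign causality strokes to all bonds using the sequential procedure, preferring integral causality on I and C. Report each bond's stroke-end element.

b2 |Sf1  (source Sf1 imposes f)
b0 |J1  (C1: C, integral causality)
b1 |I1  (J1 effort already set via bond 0)
b3 |I2  (common-e at J1 fixed by 0)
b4 |R1  (common-e at J1 fixed by 0)

β0 stroke→J1
β1 stroke→I1
β2 stroke→Sf1
β3 stroke→I2
β4 stroke→R1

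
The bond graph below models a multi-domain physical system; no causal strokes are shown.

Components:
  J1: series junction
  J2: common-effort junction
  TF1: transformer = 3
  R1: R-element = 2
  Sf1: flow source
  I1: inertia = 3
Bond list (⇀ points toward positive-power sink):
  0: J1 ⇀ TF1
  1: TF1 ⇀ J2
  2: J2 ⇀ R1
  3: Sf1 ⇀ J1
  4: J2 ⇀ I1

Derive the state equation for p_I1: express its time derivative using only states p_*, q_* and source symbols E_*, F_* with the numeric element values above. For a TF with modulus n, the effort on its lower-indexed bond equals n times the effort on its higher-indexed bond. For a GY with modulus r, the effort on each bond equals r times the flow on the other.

dp_I1/dt = 6*F_Sf1 - 2*p_I1/3

#3 →Sf1  (Sf1: flow source, stroke at near end)
#0 →J1  (1-jn J1 has f-setter on 3)
#1 →TF1  (TF TF1: opposite of bond 0)
#4 →I1  (I1 outputs flow p/I1)
#2 →J2  (J2: last free bond brings effort in)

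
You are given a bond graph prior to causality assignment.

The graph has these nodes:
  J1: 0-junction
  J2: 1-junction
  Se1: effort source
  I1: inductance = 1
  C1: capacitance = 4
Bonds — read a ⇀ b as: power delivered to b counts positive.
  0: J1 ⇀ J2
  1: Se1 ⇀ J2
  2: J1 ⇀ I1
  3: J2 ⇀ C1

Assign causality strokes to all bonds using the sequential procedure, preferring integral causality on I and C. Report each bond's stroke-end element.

#1 →J2  (Se1 (Se) sets effort on bond)
#2 →I1  (I1: I, integral causality)
#0 →J1  (only one effort-in slot at J1)
#3 →J2  (J2 flow already set via bond 0)

bond 0 stroke at J1
bond 1 stroke at J2
bond 2 stroke at I1
bond 3 stroke at J2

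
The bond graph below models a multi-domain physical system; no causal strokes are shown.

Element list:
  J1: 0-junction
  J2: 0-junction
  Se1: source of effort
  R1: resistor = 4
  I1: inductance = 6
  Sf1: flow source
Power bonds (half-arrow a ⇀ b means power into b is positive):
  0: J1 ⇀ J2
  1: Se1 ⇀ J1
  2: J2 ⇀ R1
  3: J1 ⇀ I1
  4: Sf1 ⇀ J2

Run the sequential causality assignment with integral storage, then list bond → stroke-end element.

β1 stroke→J1  (Se1 (Se) sets effort on bond)
β4 stroke→Sf1  (Sf1: flow source, stroke at near end)
β0 stroke→J2  (J1: bond 1 brought effort, rest push out)
β3 stroke→I1  (J1 effort already set via bond 1)
β2 stroke→R1  (0-jn J2 has e-setter on 0)

β0 stroke→J2
β1 stroke→J1
β2 stroke→R1
β3 stroke→I1
β4 stroke→Sf1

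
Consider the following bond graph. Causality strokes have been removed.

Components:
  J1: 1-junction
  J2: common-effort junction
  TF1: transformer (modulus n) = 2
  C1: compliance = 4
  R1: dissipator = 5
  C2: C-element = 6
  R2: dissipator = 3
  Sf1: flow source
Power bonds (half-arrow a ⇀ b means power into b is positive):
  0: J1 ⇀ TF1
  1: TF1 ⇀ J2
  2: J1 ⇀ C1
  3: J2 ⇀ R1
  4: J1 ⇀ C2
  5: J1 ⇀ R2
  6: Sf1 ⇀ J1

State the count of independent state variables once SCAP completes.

2  (C1, C2 all integral)

#6 stroke at Sf1  (Sf1 (Sf) sets flow on bond)
#0 stroke at J1  (J1: bond 6 brought flow, rest push out)
#2 stroke at J1  (J1 flow already set via bond 6)
#4 stroke at J1  (common-f at J1 fixed by 6)
#5 stroke at J1  (J1: bond 6 brought flow, rest push out)
#1 stroke at TF1  (TF1 one-in-one-out from 0)
#3 stroke at J2  (J2: last free bond brings effort in)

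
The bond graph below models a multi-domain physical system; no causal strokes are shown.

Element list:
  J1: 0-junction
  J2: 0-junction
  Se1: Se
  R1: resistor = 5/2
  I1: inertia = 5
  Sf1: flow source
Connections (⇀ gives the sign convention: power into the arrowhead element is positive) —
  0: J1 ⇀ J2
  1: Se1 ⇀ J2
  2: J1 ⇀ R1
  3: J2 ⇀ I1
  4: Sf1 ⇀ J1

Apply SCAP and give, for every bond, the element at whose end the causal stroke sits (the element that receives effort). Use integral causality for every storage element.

b0 stroke at J1
b1 stroke at J2
b2 stroke at R1
b3 stroke at I1
b4 stroke at Sf1

b1 →J2  (Se1 fixes effort; stroke away)
b4 →Sf1  (source Sf1 imposes f)
b0 →J1  (0-jn J2 has e-setter on 1)
b3 →I1  (0-jn J2 has e-setter on 1)
b2 →R1  (common-e at J1 fixed by 0)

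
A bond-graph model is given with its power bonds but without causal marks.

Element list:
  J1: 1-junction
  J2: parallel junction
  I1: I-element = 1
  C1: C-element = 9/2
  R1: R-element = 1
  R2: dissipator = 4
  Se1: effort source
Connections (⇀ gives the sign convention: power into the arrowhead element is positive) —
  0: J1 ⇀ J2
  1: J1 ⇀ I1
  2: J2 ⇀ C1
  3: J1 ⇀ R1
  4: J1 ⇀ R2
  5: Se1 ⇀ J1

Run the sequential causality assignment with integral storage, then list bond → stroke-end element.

b5 →J1  (Se1: effort source, stroke at far end)
b1 →I1  (prefer integral on I1)
b0 →J1  (common-f at J1 fixed by 1)
b3 →J1  (1-jn J1 has f-setter on 1)
b4 →J1  (common-f at J1 fixed by 1)
b2 →J2  (J2 needs exactly one e-in)

b0 |J1
b1 |I1
b2 |J2
b3 |J1
b4 |J1
b5 |J1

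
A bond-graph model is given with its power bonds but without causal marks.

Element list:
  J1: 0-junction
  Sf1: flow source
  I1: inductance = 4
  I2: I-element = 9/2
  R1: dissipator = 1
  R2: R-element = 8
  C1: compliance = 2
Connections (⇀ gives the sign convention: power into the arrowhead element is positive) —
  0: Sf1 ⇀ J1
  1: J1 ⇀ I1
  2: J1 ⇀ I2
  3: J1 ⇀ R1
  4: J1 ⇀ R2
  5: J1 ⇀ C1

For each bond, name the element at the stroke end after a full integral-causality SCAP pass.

#0 stroke at Sf1  (source Sf1 imposes f)
#1 stroke at I1  (I1 integral (f out))
#2 stroke at I2  (prefer integral on I2)
#5 stroke at J1  (C1 integral (e out))
#3 stroke at R1  (common-e at J1 fixed by 5)
#4 stroke at R2  (J1 effort already set via bond 5)

#0 →Sf1
#1 →I1
#2 →I2
#3 →R1
#4 →R2
#5 →J1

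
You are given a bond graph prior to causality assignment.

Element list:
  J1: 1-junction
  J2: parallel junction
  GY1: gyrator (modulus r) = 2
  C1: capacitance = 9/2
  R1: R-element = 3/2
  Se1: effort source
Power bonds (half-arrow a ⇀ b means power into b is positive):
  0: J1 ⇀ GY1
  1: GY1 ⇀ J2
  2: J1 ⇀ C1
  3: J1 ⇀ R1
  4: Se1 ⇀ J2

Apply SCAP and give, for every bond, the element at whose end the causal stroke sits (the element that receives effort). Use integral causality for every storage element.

b0 |GY1
b1 |GY1
b2 |J1
b3 |J1
b4 |J2

b4 stroke→J2  (Se1: effort source, stroke at far end)
b1 stroke→GY1  (0-jn J2 has e-setter on 4)
b0 stroke→GY1  (GY GY1: same side as bond 1)
b2 stroke→J1  (J1: bond 0 brought flow, rest push out)
b3 stroke→J1  (J1: bond 0 brought flow, rest push out)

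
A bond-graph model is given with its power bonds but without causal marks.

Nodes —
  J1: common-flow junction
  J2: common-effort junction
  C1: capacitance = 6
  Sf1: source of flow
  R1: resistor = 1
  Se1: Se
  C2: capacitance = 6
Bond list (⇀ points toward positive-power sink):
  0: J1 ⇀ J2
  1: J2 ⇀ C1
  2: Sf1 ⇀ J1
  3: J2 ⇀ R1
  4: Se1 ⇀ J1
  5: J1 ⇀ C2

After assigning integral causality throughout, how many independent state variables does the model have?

bond 2 →Sf1  (Sf1 fixes flow; stroke at Sf1)
bond 4 →J1  (Se1 (Se) sets effort on bond)
bond 0 →J1  (1-jn J1 has f-setter on 2)
bond 5 →J1  (1-jn J1 has f-setter on 2)
bond 1 →J2  (C1 integral (e out))
bond 3 →R1  (J2 effort already set via bond 1)

2  (C1, C2 all integral)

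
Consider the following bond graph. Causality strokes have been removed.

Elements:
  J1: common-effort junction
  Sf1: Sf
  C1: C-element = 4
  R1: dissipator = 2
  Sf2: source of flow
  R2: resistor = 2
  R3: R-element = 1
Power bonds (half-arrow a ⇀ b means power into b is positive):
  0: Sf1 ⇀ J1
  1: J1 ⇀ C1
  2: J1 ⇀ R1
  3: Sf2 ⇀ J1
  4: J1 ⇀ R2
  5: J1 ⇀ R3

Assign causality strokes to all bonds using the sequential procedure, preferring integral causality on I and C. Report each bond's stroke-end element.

#0 |Sf1  (Sf1: flow source, stroke at near end)
#3 |Sf2  (Sf2 (Sf) sets flow on bond)
#1 |J1  (C1: C, integral causality)
#2 |R1  (common-e at J1 fixed by 1)
#4 |R2  (common-e at J1 fixed by 1)
#5 |R3  (0-jn J1 has e-setter on 1)

bond 0 →Sf1
bond 1 →J1
bond 2 →R1
bond 3 →Sf2
bond 4 →R2
bond 5 →R3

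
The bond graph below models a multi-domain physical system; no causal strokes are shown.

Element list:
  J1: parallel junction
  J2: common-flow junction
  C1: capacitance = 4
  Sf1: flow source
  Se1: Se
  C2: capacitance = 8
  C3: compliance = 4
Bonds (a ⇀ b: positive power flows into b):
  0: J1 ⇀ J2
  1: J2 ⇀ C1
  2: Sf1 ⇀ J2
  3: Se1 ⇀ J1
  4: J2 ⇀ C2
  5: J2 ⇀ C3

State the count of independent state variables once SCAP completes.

3  (C1, C2, C3 all integral)

bond 2 stroke at Sf1  (source Sf1 imposes f)
bond 3 stroke at J1  (source Se1 imposes e)
bond 0 stroke at J2  (0-jn J1 has e-setter on 3)
bond 1 stroke at J2  (common-f at J2 fixed by 2)
bond 4 stroke at J2  (J2: bond 2 brought flow, rest push out)
bond 5 stroke at J2  (common-f at J2 fixed by 2)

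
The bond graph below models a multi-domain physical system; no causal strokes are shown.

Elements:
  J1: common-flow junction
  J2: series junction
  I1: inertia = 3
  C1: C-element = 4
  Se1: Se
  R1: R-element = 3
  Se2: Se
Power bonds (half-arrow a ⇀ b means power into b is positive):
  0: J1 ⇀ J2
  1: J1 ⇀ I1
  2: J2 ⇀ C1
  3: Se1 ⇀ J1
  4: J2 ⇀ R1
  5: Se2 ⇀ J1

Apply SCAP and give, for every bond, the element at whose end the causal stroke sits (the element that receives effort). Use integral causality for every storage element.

bond 0 stroke→J1
bond 1 stroke→I1
bond 2 stroke→J2
bond 3 stroke→J1
bond 4 stroke→J2
bond 5 stroke→J1

β3 |J1  (Se1 fixes effort; stroke away)
β5 |J1  (Se2: effort source, stroke at far end)
β1 |I1  (I1 outputs flow p/I1)
β0 |J1  (1-jn J1 has f-setter on 1)
β2 |J2  (1-jn J2 has f-setter on 0)
β4 |J2  (J2 flow already set via bond 0)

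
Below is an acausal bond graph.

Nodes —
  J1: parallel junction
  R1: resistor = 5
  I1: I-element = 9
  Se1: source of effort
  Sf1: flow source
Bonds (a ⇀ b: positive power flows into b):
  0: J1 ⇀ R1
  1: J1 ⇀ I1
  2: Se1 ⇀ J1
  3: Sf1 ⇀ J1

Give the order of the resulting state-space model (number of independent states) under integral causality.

b2 stroke at J1  (source Se1 imposes e)
b3 stroke at Sf1  (Sf1 (Sf) sets flow on bond)
b0 stroke at R1  (0-jn J1 has e-setter on 2)
b1 stroke at I1  (J1 effort already set via bond 2)

1  (I1 all integral)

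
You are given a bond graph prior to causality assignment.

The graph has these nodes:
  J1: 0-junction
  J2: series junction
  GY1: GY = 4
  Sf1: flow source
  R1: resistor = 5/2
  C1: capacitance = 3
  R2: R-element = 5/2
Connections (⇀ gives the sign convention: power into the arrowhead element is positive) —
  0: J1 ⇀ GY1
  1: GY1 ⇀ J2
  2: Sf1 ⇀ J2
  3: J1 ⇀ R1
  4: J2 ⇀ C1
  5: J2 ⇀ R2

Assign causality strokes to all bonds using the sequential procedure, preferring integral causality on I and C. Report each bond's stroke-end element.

b2 |Sf1  (Sf1 fixes flow; stroke at Sf1)
b1 |J2  (J2: bond 2 brought flow, rest push out)
b4 |J2  (common-f at J2 fixed by 2)
b5 |J2  (J2 flow already set via bond 2)
b0 |J1  (GY1: gyrator matches bond 1)
b3 |R1  (J1 effort already set via bond 0)

b0 stroke at J1
b1 stroke at J2
b2 stroke at Sf1
b3 stroke at R1
b4 stroke at J2
b5 stroke at J2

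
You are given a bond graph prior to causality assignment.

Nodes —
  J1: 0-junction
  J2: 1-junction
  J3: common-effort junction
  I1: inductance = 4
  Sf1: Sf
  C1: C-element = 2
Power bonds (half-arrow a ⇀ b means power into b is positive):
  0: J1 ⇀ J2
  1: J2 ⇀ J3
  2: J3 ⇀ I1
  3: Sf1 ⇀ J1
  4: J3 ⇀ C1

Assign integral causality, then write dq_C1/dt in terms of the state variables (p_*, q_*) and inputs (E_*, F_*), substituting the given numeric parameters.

dq_C1/dt = F_Sf1 - p_I1/4

bond 3 stroke at Sf1  (Sf1 (Sf) sets flow on bond)
bond 0 stroke at J1  (J1 needs exactly one e-in)
bond 1 stroke at J2  (J2: bond 0 brought flow, rest push out)
bond 2 stroke at I1  (I1 integral (f out))
bond 4 stroke at J3  (only one effort-in slot at J3)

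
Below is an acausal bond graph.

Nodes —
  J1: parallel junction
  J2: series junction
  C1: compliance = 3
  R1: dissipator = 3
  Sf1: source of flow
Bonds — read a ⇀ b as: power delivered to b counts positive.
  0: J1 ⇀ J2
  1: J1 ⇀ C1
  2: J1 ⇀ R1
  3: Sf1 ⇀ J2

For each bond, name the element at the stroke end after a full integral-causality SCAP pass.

b3 |Sf1  (Sf1 fixes flow; stroke at Sf1)
b0 |J2  (J2: bond 3 brought flow, rest push out)
b1 |J1  (C1: C, integral causality)
b2 |R1  (0-jn J1 has e-setter on 1)

#0 |J2
#1 |J1
#2 |R1
#3 |Sf1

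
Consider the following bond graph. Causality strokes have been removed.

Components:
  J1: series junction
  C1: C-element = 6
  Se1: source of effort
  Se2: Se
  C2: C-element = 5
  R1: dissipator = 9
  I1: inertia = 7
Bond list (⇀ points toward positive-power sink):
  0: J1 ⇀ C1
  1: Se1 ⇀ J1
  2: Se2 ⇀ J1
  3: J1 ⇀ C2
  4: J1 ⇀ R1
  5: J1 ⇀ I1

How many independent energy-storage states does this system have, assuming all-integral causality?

3  (C1, C2, I1 all integral)

#1 |J1  (Se1: effort source, stroke at far end)
#2 |J1  (Se2 (Se) sets effort on bond)
#0 |J1  (prefer integral on C1)
#3 |J1  (C2 integral (e out))
#5 |I1  (prefer integral on I1)
#4 |J1  (1-jn J1 has f-setter on 5)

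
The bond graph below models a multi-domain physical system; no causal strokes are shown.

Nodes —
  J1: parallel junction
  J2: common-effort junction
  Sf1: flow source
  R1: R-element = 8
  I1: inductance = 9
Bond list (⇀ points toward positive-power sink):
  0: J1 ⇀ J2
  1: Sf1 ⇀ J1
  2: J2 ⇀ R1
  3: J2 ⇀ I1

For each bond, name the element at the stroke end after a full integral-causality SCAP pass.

β1 stroke at Sf1  (Sf1 fixes flow; stroke at Sf1)
β0 stroke at J1  (J1: last free bond brings effort in)
β3 stroke at I1  (prefer integral on I1)
β2 stroke at J2  (closing 0-jn rule on J2)

β0 |J1
β1 |Sf1
β2 |J2
β3 |I1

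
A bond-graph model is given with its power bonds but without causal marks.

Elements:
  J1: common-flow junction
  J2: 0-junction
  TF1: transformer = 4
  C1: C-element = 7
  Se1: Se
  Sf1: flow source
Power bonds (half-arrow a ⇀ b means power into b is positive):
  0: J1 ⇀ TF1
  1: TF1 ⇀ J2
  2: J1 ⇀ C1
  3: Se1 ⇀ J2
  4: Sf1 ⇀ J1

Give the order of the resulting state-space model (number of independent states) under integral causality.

#3 stroke→J2  (Se1 fixes effort; stroke away)
#4 stroke→Sf1  (Sf1 fixes flow; stroke at Sf1)
#0 stroke→J1  (common-f at J1 fixed by 4)
#2 stroke→J1  (common-f at J1 fixed by 4)
#1 stroke→TF1  (J2 effort already set via bond 3)

1  (C1 all integral)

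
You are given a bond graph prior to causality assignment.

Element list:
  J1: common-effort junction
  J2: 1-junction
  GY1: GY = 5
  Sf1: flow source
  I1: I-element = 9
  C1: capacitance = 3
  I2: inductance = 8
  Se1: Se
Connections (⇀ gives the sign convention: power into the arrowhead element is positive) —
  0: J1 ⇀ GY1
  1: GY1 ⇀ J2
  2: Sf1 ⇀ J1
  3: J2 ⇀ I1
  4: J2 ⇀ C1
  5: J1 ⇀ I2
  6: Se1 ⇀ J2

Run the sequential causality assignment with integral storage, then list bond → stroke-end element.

b2 →Sf1  (source Sf1 imposes f)
b6 →J2  (Se1 fixes effort; stroke away)
b3 →I1  (I1 outputs flow p/I1)
b1 →J2  (1-jn J2 has f-setter on 3)
b4 →J2  (J2 flow already set via bond 3)
b0 →J1  (GY1: gyrator matches bond 1)
b5 →I2  (0-jn J1 has e-setter on 0)

#0 |J1
#1 |J2
#2 |Sf1
#3 |I1
#4 |J2
#5 |I2
#6 |J2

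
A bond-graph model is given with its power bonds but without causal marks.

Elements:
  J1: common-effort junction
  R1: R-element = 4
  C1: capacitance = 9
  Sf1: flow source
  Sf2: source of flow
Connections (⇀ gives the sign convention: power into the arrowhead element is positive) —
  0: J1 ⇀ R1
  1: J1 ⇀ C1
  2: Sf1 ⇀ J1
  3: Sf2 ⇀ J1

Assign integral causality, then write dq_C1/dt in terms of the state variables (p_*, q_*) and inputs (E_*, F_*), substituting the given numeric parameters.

b2 |Sf1  (source Sf1 imposes f)
b3 |Sf2  (source Sf2 imposes f)
b1 |J1  (C1: C, integral causality)
b0 |R1  (common-e at J1 fixed by 1)

dq_C1/dt = F_Sf1 + F_Sf2 - q_C1/36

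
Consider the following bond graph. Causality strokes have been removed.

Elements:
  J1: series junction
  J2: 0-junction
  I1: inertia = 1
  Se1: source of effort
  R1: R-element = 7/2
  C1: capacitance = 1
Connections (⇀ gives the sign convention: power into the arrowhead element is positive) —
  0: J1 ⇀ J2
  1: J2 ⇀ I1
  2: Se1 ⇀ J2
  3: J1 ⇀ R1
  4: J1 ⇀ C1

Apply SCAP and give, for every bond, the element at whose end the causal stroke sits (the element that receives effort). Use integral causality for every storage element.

bond 2 |J2  (Se1: effort source, stroke at far end)
bond 0 |J1  (common-e at J2 fixed by 2)
bond 1 |I1  (0-jn J2 has e-setter on 2)
bond 4 |J1  (C1 outputs effort q/C1)
bond 3 |R1  (closing 1-jn rule on J1)

#0 stroke at J1
#1 stroke at I1
#2 stroke at J2
#3 stroke at R1
#4 stroke at J1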